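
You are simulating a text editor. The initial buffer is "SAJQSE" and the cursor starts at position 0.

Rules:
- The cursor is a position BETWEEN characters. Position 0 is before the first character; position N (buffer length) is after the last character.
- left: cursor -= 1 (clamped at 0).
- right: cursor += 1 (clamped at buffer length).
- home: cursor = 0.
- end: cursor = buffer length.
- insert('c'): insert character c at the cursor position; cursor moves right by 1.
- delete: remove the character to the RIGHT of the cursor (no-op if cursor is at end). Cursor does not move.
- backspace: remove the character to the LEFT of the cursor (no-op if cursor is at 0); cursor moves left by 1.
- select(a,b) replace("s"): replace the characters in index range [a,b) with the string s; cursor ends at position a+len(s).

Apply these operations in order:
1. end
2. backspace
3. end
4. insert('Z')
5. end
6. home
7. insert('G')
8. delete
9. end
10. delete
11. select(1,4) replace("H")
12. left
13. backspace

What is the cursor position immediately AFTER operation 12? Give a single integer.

Answer: 1

Derivation:
After op 1 (end): buf='SAJQSE' cursor=6
After op 2 (backspace): buf='SAJQS' cursor=5
After op 3 (end): buf='SAJQS' cursor=5
After op 4 (insert('Z')): buf='SAJQSZ' cursor=6
After op 5 (end): buf='SAJQSZ' cursor=6
After op 6 (home): buf='SAJQSZ' cursor=0
After op 7 (insert('G')): buf='GSAJQSZ' cursor=1
After op 8 (delete): buf='GAJQSZ' cursor=1
After op 9 (end): buf='GAJQSZ' cursor=6
After op 10 (delete): buf='GAJQSZ' cursor=6
After op 11 (select(1,4) replace("H")): buf='GHSZ' cursor=2
After op 12 (left): buf='GHSZ' cursor=1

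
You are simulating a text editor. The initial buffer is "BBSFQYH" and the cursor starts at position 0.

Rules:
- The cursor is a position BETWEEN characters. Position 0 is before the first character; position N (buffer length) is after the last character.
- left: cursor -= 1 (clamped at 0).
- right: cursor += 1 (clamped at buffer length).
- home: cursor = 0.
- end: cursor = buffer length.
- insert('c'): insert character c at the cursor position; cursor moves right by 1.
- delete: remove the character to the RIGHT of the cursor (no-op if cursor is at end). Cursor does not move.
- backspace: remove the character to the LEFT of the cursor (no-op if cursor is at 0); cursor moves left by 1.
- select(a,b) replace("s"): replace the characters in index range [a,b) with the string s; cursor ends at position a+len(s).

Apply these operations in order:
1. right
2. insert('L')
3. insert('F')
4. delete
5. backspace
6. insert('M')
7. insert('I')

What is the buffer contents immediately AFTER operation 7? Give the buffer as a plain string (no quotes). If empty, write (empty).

After op 1 (right): buf='BBSFQYH' cursor=1
After op 2 (insert('L')): buf='BLBSFQYH' cursor=2
After op 3 (insert('F')): buf='BLFBSFQYH' cursor=3
After op 4 (delete): buf='BLFSFQYH' cursor=3
After op 5 (backspace): buf='BLSFQYH' cursor=2
After op 6 (insert('M')): buf='BLMSFQYH' cursor=3
After op 7 (insert('I')): buf='BLMISFQYH' cursor=4

Answer: BLMISFQYH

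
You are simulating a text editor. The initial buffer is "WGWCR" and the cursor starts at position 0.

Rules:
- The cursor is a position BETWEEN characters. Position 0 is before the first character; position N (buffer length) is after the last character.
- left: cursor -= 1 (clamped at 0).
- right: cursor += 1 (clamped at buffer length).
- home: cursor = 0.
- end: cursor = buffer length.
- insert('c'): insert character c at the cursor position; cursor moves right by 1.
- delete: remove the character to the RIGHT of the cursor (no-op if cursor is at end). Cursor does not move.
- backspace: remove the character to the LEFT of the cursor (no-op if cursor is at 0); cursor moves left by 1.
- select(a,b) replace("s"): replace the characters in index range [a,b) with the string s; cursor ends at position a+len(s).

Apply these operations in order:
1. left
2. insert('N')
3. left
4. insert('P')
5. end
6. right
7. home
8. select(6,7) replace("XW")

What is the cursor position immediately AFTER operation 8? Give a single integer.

After op 1 (left): buf='WGWCR' cursor=0
After op 2 (insert('N')): buf='NWGWCR' cursor=1
After op 3 (left): buf='NWGWCR' cursor=0
After op 4 (insert('P')): buf='PNWGWCR' cursor=1
After op 5 (end): buf='PNWGWCR' cursor=7
After op 6 (right): buf='PNWGWCR' cursor=7
After op 7 (home): buf='PNWGWCR' cursor=0
After op 8 (select(6,7) replace("XW")): buf='PNWGWCXW' cursor=8

Answer: 8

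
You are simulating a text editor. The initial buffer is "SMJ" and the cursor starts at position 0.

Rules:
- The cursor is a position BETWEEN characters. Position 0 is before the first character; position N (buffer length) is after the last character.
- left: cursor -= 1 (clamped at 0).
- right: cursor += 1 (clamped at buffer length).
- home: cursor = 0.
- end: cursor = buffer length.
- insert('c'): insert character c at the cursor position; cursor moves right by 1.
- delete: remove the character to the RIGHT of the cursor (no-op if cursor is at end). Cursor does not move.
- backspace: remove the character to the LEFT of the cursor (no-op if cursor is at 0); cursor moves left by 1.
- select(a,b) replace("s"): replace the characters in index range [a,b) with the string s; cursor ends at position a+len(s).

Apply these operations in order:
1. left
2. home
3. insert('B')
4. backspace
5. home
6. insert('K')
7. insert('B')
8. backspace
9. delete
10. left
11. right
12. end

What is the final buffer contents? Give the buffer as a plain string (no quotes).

After op 1 (left): buf='SMJ' cursor=0
After op 2 (home): buf='SMJ' cursor=0
After op 3 (insert('B')): buf='BSMJ' cursor=1
After op 4 (backspace): buf='SMJ' cursor=0
After op 5 (home): buf='SMJ' cursor=0
After op 6 (insert('K')): buf='KSMJ' cursor=1
After op 7 (insert('B')): buf='KBSMJ' cursor=2
After op 8 (backspace): buf='KSMJ' cursor=1
After op 9 (delete): buf='KMJ' cursor=1
After op 10 (left): buf='KMJ' cursor=0
After op 11 (right): buf='KMJ' cursor=1
After op 12 (end): buf='KMJ' cursor=3

Answer: KMJ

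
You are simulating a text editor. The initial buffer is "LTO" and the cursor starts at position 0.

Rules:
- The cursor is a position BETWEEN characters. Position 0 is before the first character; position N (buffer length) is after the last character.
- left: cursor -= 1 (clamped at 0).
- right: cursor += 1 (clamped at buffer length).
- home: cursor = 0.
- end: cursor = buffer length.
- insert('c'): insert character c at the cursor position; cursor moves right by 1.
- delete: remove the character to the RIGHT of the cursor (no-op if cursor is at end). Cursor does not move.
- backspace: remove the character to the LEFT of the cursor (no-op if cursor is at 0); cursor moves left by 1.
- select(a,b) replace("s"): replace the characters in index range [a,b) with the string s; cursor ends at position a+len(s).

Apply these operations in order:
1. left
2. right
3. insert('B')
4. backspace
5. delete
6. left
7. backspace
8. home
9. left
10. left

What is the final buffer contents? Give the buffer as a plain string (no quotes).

After op 1 (left): buf='LTO' cursor=0
After op 2 (right): buf='LTO' cursor=1
After op 3 (insert('B')): buf='LBTO' cursor=2
After op 4 (backspace): buf='LTO' cursor=1
After op 5 (delete): buf='LO' cursor=1
After op 6 (left): buf='LO' cursor=0
After op 7 (backspace): buf='LO' cursor=0
After op 8 (home): buf='LO' cursor=0
After op 9 (left): buf='LO' cursor=0
After op 10 (left): buf='LO' cursor=0

Answer: LO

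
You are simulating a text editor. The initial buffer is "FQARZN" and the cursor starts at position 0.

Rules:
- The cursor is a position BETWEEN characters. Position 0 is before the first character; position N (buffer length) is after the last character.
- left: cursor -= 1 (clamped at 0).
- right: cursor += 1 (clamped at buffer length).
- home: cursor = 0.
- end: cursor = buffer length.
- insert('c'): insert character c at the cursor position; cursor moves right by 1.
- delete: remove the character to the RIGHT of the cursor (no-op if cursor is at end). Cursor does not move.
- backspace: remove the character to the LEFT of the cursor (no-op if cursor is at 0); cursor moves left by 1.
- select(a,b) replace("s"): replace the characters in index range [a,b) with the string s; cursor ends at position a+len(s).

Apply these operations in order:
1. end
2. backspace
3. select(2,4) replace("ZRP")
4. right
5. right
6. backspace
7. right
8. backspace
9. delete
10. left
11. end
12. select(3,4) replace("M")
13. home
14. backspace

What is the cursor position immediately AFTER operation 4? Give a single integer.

Answer: 6

Derivation:
After op 1 (end): buf='FQARZN' cursor=6
After op 2 (backspace): buf='FQARZ' cursor=5
After op 3 (select(2,4) replace("ZRP")): buf='FQZRPZ' cursor=5
After op 4 (right): buf='FQZRPZ' cursor=6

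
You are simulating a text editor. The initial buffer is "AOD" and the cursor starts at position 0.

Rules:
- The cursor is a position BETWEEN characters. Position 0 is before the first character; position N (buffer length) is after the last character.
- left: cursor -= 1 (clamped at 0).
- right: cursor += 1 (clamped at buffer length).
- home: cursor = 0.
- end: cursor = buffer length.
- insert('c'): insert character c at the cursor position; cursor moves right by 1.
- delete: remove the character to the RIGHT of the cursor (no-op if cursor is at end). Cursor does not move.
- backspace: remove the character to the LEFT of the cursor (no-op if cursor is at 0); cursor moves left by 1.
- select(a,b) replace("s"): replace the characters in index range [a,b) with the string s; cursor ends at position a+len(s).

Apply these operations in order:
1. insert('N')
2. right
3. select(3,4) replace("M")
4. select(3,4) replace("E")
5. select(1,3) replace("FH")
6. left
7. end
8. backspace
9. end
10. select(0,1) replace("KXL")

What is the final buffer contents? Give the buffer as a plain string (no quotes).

Answer: KXLFH

Derivation:
After op 1 (insert('N')): buf='NAOD' cursor=1
After op 2 (right): buf='NAOD' cursor=2
After op 3 (select(3,4) replace("M")): buf='NAOM' cursor=4
After op 4 (select(3,4) replace("E")): buf='NAOE' cursor=4
After op 5 (select(1,3) replace("FH")): buf='NFHE' cursor=3
After op 6 (left): buf='NFHE' cursor=2
After op 7 (end): buf='NFHE' cursor=4
After op 8 (backspace): buf='NFH' cursor=3
After op 9 (end): buf='NFH' cursor=3
After op 10 (select(0,1) replace("KXL")): buf='KXLFH' cursor=3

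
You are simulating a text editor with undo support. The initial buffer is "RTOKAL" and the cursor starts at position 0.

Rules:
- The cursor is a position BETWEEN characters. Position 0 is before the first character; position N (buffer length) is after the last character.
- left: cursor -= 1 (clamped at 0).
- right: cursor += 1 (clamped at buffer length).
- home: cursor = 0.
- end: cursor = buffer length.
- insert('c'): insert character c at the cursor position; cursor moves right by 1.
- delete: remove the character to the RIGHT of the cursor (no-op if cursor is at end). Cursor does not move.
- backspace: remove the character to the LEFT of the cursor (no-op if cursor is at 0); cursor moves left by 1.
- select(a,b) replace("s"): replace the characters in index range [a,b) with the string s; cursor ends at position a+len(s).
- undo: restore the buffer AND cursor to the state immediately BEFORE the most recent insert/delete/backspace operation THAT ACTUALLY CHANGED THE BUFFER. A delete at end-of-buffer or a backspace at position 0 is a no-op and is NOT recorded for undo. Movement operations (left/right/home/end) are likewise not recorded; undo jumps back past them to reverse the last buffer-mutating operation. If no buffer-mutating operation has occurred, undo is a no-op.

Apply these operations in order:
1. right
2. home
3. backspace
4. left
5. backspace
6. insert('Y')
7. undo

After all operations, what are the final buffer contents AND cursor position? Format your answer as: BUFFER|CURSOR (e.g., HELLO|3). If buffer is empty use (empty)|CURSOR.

Answer: RTOKAL|0

Derivation:
After op 1 (right): buf='RTOKAL' cursor=1
After op 2 (home): buf='RTOKAL' cursor=0
After op 3 (backspace): buf='RTOKAL' cursor=0
After op 4 (left): buf='RTOKAL' cursor=0
After op 5 (backspace): buf='RTOKAL' cursor=0
After op 6 (insert('Y')): buf='YRTOKAL' cursor=1
After op 7 (undo): buf='RTOKAL' cursor=0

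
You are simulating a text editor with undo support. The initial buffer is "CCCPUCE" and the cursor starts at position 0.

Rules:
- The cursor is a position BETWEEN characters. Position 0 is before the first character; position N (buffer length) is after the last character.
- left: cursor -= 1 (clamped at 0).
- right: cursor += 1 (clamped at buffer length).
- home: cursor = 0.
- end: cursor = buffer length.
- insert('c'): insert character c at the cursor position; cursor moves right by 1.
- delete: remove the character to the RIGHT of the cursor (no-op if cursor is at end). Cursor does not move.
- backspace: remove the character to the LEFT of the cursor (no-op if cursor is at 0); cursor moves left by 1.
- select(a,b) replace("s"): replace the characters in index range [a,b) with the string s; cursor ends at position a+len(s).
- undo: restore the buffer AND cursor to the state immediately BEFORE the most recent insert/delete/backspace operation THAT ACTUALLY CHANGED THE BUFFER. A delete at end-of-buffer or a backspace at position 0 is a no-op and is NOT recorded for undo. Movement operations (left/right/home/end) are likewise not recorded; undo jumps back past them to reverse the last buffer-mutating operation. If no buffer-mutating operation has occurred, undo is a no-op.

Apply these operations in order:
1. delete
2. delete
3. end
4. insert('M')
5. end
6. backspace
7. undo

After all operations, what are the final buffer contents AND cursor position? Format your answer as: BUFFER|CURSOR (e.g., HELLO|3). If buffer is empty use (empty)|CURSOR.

Answer: CPUCEM|6

Derivation:
After op 1 (delete): buf='CCPUCE' cursor=0
After op 2 (delete): buf='CPUCE' cursor=0
After op 3 (end): buf='CPUCE' cursor=5
After op 4 (insert('M')): buf='CPUCEM' cursor=6
After op 5 (end): buf='CPUCEM' cursor=6
After op 6 (backspace): buf='CPUCE' cursor=5
After op 7 (undo): buf='CPUCEM' cursor=6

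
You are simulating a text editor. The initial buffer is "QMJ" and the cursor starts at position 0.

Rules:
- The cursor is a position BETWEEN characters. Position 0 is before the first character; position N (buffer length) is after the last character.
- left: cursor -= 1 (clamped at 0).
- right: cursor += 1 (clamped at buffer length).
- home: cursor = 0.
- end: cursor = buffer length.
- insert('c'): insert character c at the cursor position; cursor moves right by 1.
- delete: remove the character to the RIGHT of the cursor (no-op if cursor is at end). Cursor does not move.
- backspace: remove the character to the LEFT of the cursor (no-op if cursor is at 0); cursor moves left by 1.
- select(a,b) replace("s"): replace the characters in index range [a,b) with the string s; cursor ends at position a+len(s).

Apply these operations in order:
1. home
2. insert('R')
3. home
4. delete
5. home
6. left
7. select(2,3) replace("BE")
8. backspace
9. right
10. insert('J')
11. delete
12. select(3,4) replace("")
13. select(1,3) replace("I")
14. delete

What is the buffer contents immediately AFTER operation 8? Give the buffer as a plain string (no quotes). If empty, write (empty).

Answer: QMB

Derivation:
After op 1 (home): buf='QMJ' cursor=0
After op 2 (insert('R')): buf='RQMJ' cursor=1
After op 3 (home): buf='RQMJ' cursor=0
After op 4 (delete): buf='QMJ' cursor=0
After op 5 (home): buf='QMJ' cursor=0
After op 6 (left): buf='QMJ' cursor=0
After op 7 (select(2,3) replace("BE")): buf='QMBE' cursor=4
After op 8 (backspace): buf='QMB' cursor=3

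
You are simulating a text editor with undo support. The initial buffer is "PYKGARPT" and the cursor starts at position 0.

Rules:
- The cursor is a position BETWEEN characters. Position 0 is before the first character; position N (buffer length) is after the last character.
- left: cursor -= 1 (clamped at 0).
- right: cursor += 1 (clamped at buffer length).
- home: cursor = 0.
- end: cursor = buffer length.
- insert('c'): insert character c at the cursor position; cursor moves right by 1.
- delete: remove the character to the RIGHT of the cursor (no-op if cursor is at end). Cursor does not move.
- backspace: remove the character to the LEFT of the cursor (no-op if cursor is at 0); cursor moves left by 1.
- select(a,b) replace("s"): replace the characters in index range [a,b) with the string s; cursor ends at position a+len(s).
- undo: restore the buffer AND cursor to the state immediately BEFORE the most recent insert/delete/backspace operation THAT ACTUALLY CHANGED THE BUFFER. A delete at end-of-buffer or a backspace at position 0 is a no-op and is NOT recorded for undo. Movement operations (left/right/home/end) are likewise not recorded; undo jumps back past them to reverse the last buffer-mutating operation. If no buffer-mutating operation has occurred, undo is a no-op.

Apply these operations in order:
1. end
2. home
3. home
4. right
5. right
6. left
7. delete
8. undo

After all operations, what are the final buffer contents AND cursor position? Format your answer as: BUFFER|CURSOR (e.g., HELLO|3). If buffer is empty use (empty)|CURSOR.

Answer: PYKGARPT|1

Derivation:
After op 1 (end): buf='PYKGARPT' cursor=8
After op 2 (home): buf='PYKGARPT' cursor=0
After op 3 (home): buf='PYKGARPT' cursor=0
After op 4 (right): buf='PYKGARPT' cursor=1
After op 5 (right): buf='PYKGARPT' cursor=2
After op 6 (left): buf='PYKGARPT' cursor=1
After op 7 (delete): buf='PKGARPT' cursor=1
After op 8 (undo): buf='PYKGARPT' cursor=1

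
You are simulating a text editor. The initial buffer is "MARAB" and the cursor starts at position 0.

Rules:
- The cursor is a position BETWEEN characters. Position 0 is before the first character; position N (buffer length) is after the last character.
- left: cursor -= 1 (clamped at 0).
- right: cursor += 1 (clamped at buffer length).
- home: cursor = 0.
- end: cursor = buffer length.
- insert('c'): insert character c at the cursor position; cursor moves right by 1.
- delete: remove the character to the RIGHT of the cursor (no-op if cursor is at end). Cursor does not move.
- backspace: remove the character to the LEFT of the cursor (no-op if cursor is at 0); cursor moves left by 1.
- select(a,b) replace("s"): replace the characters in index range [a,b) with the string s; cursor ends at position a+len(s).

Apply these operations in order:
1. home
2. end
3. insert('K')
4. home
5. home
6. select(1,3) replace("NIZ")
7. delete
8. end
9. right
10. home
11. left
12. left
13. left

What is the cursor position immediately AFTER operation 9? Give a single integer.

Answer: 6

Derivation:
After op 1 (home): buf='MARAB' cursor=0
After op 2 (end): buf='MARAB' cursor=5
After op 3 (insert('K')): buf='MARABK' cursor=6
After op 4 (home): buf='MARABK' cursor=0
After op 5 (home): buf='MARABK' cursor=0
After op 6 (select(1,3) replace("NIZ")): buf='MNIZABK' cursor=4
After op 7 (delete): buf='MNIZBK' cursor=4
After op 8 (end): buf='MNIZBK' cursor=6
After op 9 (right): buf='MNIZBK' cursor=6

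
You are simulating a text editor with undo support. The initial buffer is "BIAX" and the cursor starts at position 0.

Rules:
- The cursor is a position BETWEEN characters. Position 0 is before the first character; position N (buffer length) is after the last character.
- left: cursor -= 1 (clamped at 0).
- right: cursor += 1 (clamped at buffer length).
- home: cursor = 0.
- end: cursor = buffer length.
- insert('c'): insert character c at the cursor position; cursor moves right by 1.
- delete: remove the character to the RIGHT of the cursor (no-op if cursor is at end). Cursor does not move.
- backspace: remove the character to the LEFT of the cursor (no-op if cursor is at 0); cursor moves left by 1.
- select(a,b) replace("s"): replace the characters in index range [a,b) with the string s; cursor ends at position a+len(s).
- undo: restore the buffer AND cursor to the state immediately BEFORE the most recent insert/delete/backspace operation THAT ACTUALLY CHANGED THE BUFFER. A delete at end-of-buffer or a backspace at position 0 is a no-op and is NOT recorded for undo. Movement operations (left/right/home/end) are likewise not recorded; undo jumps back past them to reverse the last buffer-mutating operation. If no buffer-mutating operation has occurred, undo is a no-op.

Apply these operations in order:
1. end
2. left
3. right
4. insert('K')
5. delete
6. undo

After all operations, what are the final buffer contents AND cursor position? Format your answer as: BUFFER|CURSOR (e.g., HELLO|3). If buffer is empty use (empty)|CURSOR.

After op 1 (end): buf='BIAX' cursor=4
After op 2 (left): buf='BIAX' cursor=3
After op 3 (right): buf='BIAX' cursor=4
After op 4 (insert('K')): buf='BIAXK' cursor=5
After op 5 (delete): buf='BIAXK' cursor=5
After op 6 (undo): buf='BIAX' cursor=4

Answer: BIAX|4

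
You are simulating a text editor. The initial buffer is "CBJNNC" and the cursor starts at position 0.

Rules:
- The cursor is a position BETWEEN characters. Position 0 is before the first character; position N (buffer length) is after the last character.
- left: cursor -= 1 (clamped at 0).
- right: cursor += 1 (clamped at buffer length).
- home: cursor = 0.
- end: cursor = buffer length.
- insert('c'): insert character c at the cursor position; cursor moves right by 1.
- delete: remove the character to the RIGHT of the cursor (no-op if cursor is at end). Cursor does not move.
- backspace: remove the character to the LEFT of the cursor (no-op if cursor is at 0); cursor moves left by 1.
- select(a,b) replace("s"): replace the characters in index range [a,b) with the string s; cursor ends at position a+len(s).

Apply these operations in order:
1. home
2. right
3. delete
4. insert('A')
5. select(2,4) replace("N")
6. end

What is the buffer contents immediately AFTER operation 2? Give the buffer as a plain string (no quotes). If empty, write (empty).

After op 1 (home): buf='CBJNNC' cursor=0
After op 2 (right): buf='CBJNNC' cursor=1

Answer: CBJNNC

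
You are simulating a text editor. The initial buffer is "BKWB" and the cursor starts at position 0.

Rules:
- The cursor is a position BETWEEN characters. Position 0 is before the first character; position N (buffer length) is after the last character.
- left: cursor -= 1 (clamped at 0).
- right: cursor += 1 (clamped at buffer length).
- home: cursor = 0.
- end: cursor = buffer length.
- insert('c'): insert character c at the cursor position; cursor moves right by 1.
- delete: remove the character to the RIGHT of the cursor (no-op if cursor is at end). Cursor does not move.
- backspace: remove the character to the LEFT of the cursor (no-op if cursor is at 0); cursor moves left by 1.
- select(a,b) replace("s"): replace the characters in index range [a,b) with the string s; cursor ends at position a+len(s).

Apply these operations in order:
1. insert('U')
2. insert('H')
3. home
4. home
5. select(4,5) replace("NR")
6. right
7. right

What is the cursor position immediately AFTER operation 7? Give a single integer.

Answer: 7

Derivation:
After op 1 (insert('U')): buf='UBKWB' cursor=1
After op 2 (insert('H')): buf='UHBKWB' cursor=2
After op 3 (home): buf='UHBKWB' cursor=0
After op 4 (home): buf='UHBKWB' cursor=0
After op 5 (select(4,5) replace("NR")): buf='UHBKNRB' cursor=6
After op 6 (right): buf='UHBKNRB' cursor=7
After op 7 (right): buf='UHBKNRB' cursor=7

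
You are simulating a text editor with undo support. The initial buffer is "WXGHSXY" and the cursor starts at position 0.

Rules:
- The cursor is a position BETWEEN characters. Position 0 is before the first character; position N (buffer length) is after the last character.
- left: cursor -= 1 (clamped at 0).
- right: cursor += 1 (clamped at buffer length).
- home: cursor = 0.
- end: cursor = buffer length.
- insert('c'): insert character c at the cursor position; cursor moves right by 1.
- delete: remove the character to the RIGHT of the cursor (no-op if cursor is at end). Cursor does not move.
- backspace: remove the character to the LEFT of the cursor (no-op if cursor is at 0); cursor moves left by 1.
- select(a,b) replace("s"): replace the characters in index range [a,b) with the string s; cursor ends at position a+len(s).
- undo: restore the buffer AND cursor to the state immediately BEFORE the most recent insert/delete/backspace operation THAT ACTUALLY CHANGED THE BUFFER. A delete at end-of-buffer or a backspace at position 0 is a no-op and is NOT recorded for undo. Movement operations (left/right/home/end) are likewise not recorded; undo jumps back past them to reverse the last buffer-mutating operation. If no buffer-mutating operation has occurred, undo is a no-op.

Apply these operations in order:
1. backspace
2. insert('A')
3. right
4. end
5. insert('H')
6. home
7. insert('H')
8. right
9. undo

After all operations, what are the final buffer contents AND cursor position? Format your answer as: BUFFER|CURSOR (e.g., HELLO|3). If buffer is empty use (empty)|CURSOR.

After op 1 (backspace): buf='WXGHSXY' cursor=0
After op 2 (insert('A')): buf='AWXGHSXY' cursor=1
After op 3 (right): buf='AWXGHSXY' cursor=2
After op 4 (end): buf='AWXGHSXY' cursor=8
After op 5 (insert('H')): buf='AWXGHSXYH' cursor=9
After op 6 (home): buf='AWXGHSXYH' cursor=0
After op 7 (insert('H')): buf='HAWXGHSXYH' cursor=1
After op 8 (right): buf='HAWXGHSXYH' cursor=2
After op 9 (undo): buf='AWXGHSXYH' cursor=0

Answer: AWXGHSXYH|0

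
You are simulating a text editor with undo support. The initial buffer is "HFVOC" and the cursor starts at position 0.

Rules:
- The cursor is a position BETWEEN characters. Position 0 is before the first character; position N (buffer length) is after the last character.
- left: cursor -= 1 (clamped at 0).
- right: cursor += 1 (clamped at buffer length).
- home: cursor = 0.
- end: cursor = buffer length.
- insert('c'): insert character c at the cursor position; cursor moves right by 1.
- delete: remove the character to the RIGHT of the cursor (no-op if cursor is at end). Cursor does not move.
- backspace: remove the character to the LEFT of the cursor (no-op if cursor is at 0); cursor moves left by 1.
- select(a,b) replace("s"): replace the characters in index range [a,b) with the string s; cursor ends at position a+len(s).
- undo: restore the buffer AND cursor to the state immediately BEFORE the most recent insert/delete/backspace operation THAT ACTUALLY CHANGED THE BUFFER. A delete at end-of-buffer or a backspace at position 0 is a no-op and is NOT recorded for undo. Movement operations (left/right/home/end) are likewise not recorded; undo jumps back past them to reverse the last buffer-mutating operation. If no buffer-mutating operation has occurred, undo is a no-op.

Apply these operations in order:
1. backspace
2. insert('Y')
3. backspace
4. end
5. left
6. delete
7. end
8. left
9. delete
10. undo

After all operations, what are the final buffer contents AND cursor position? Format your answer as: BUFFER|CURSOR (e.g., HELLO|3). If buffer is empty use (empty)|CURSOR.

Answer: HFVO|3

Derivation:
After op 1 (backspace): buf='HFVOC' cursor=0
After op 2 (insert('Y')): buf='YHFVOC' cursor=1
After op 3 (backspace): buf='HFVOC' cursor=0
After op 4 (end): buf='HFVOC' cursor=5
After op 5 (left): buf='HFVOC' cursor=4
After op 6 (delete): buf='HFVO' cursor=4
After op 7 (end): buf='HFVO' cursor=4
After op 8 (left): buf='HFVO' cursor=3
After op 9 (delete): buf='HFV' cursor=3
After op 10 (undo): buf='HFVO' cursor=3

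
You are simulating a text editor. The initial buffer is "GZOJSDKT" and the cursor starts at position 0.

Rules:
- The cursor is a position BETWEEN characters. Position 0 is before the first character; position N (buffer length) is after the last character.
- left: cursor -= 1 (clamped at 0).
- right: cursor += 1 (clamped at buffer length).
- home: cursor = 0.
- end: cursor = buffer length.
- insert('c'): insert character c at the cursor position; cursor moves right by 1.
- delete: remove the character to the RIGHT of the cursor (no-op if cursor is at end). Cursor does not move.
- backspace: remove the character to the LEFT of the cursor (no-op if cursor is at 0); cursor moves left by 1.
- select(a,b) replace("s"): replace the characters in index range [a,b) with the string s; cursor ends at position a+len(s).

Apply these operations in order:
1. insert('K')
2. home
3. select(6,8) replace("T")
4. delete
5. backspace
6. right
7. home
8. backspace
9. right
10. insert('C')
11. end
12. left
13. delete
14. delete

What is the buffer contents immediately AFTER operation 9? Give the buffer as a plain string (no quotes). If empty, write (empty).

Answer: KGZOJS

Derivation:
After op 1 (insert('K')): buf='KGZOJSDKT' cursor=1
After op 2 (home): buf='KGZOJSDKT' cursor=0
After op 3 (select(6,8) replace("T")): buf='KGZOJSTT' cursor=7
After op 4 (delete): buf='KGZOJST' cursor=7
After op 5 (backspace): buf='KGZOJS' cursor=6
After op 6 (right): buf='KGZOJS' cursor=6
After op 7 (home): buf='KGZOJS' cursor=0
After op 8 (backspace): buf='KGZOJS' cursor=0
After op 9 (right): buf='KGZOJS' cursor=1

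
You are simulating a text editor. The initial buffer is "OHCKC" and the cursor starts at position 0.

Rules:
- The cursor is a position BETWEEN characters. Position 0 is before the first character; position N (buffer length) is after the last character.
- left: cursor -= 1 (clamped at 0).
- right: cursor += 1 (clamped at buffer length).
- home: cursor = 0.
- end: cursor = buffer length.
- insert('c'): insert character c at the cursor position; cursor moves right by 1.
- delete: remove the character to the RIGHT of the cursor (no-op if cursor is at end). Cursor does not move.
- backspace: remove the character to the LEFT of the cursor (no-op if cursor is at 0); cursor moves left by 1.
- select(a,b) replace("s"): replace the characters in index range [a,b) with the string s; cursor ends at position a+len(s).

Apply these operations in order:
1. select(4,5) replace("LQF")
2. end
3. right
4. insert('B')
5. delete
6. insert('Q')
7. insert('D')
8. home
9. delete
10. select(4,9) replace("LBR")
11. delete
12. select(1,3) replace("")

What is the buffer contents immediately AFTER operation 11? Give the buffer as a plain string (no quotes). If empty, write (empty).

Answer: HCKLLBR

Derivation:
After op 1 (select(4,5) replace("LQF")): buf='OHCKLQF' cursor=7
After op 2 (end): buf='OHCKLQF' cursor=7
After op 3 (right): buf='OHCKLQF' cursor=7
After op 4 (insert('B')): buf='OHCKLQFB' cursor=8
After op 5 (delete): buf='OHCKLQFB' cursor=8
After op 6 (insert('Q')): buf='OHCKLQFBQ' cursor=9
After op 7 (insert('D')): buf='OHCKLQFBQD' cursor=10
After op 8 (home): buf='OHCKLQFBQD' cursor=0
After op 9 (delete): buf='HCKLQFBQD' cursor=0
After op 10 (select(4,9) replace("LBR")): buf='HCKLLBR' cursor=7
After op 11 (delete): buf='HCKLLBR' cursor=7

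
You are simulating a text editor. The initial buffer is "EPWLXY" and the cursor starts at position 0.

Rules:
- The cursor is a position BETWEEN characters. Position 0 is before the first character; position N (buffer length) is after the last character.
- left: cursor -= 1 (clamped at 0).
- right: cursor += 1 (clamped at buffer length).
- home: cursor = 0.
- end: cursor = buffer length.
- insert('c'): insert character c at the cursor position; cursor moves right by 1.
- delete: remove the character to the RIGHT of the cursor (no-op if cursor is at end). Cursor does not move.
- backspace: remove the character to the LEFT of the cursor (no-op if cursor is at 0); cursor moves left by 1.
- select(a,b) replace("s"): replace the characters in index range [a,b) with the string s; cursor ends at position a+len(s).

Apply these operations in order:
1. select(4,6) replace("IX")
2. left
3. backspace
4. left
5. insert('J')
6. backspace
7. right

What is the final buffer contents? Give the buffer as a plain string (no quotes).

After op 1 (select(4,6) replace("IX")): buf='EPWLIX' cursor=6
After op 2 (left): buf='EPWLIX' cursor=5
After op 3 (backspace): buf='EPWLX' cursor=4
After op 4 (left): buf='EPWLX' cursor=3
After op 5 (insert('J')): buf='EPWJLX' cursor=4
After op 6 (backspace): buf='EPWLX' cursor=3
After op 7 (right): buf='EPWLX' cursor=4

Answer: EPWLX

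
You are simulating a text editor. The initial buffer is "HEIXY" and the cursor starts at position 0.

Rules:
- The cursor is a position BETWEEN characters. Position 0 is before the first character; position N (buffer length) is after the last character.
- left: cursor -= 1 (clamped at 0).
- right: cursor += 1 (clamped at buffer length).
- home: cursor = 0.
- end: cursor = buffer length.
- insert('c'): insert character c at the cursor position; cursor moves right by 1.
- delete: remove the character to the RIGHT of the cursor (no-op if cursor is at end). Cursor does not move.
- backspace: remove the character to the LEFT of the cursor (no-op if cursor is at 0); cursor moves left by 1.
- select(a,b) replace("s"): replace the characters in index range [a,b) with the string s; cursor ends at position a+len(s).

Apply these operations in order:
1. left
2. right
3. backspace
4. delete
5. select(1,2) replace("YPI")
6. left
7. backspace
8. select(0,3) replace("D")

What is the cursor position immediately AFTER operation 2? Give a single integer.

Answer: 1

Derivation:
After op 1 (left): buf='HEIXY' cursor=0
After op 2 (right): buf='HEIXY' cursor=1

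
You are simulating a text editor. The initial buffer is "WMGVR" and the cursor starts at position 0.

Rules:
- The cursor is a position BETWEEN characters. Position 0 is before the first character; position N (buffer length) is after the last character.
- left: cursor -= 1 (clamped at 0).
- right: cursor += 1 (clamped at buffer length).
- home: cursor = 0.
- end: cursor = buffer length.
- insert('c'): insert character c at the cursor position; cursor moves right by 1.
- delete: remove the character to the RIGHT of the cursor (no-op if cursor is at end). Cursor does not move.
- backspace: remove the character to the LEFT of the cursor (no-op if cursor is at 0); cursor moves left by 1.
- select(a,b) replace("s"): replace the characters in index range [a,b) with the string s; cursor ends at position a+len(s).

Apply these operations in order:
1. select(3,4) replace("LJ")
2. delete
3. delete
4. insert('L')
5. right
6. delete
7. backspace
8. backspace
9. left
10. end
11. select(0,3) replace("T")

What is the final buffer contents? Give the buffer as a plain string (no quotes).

After op 1 (select(3,4) replace("LJ")): buf='WMGLJR' cursor=5
After op 2 (delete): buf='WMGLJ' cursor=5
After op 3 (delete): buf='WMGLJ' cursor=5
After op 4 (insert('L')): buf='WMGLJL' cursor=6
After op 5 (right): buf='WMGLJL' cursor=6
After op 6 (delete): buf='WMGLJL' cursor=6
After op 7 (backspace): buf='WMGLJ' cursor=5
After op 8 (backspace): buf='WMGL' cursor=4
After op 9 (left): buf='WMGL' cursor=3
After op 10 (end): buf='WMGL' cursor=4
After op 11 (select(0,3) replace("T")): buf='TL' cursor=1

Answer: TL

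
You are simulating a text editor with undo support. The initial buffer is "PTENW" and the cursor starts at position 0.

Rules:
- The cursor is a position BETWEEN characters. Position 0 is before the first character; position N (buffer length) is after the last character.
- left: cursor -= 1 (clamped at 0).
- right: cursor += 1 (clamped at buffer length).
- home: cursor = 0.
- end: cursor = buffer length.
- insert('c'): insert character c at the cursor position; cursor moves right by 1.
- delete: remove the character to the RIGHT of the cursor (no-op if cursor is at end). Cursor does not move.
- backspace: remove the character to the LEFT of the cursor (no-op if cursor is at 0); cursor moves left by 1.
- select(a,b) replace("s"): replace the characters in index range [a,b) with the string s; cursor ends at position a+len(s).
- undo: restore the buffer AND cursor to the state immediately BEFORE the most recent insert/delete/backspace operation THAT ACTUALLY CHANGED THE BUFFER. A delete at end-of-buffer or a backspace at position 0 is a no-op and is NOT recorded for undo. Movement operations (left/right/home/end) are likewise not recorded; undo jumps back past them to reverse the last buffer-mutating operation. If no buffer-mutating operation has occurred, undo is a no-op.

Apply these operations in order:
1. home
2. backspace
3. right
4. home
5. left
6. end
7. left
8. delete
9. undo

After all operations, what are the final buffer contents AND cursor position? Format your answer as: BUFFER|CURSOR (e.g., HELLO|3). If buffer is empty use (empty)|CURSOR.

After op 1 (home): buf='PTENW' cursor=0
After op 2 (backspace): buf='PTENW' cursor=0
After op 3 (right): buf='PTENW' cursor=1
After op 4 (home): buf='PTENW' cursor=0
After op 5 (left): buf='PTENW' cursor=0
After op 6 (end): buf='PTENW' cursor=5
After op 7 (left): buf='PTENW' cursor=4
After op 8 (delete): buf='PTEN' cursor=4
After op 9 (undo): buf='PTENW' cursor=4

Answer: PTENW|4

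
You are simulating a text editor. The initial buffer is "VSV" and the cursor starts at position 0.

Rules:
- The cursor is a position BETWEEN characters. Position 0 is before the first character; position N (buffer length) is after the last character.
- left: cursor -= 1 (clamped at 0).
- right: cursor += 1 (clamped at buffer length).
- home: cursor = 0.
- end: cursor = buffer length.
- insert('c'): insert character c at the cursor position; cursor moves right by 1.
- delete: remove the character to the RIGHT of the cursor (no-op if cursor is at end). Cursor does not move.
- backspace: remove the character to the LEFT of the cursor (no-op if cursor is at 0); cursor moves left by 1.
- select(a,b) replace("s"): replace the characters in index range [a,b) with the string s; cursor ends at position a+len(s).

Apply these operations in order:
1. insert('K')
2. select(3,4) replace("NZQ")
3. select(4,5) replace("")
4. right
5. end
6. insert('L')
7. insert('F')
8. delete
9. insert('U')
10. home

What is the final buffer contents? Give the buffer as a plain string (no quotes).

After op 1 (insert('K')): buf='KVSV' cursor=1
After op 2 (select(3,4) replace("NZQ")): buf='KVSNZQ' cursor=6
After op 3 (select(4,5) replace("")): buf='KVSNQ' cursor=4
After op 4 (right): buf='KVSNQ' cursor=5
After op 5 (end): buf='KVSNQ' cursor=5
After op 6 (insert('L')): buf='KVSNQL' cursor=6
After op 7 (insert('F')): buf='KVSNQLF' cursor=7
After op 8 (delete): buf='KVSNQLF' cursor=7
After op 9 (insert('U')): buf='KVSNQLFU' cursor=8
After op 10 (home): buf='KVSNQLFU' cursor=0

Answer: KVSNQLFU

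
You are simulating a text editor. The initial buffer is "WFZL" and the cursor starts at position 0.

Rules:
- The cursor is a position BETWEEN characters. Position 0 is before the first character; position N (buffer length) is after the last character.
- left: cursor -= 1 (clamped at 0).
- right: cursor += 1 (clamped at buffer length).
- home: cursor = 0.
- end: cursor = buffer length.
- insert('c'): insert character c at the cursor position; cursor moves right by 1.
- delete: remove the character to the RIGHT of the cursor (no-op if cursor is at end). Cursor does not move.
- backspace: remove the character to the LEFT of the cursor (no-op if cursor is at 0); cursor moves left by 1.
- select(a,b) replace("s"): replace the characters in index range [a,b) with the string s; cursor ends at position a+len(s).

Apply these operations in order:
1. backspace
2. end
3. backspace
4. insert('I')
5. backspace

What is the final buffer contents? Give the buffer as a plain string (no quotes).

Answer: WFZ

Derivation:
After op 1 (backspace): buf='WFZL' cursor=0
After op 2 (end): buf='WFZL' cursor=4
After op 3 (backspace): buf='WFZ' cursor=3
After op 4 (insert('I')): buf='WFZI' cursor=4
After op 5 (backspace): buf='WFZ' cursor=3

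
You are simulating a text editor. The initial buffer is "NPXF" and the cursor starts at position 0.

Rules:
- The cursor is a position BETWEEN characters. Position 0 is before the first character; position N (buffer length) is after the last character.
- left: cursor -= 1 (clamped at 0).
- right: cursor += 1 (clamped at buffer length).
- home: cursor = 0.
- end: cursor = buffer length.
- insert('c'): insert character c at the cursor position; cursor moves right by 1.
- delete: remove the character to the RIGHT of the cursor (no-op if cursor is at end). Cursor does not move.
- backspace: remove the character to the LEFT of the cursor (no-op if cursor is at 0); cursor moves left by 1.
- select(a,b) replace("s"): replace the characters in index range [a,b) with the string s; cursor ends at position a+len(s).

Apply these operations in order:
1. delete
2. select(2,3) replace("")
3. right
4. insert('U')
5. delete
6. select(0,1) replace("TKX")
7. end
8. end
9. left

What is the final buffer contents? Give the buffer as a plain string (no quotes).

After op 1 (delete): buf='PXF' cursor=0
After op 2 (select(2,3) replace("")): buf='PX' cursor=2
After op 3 (right): buf='PX' cursor=2
After op 4 (insert('U')): buf='PXU' cursor=3
After op 5 (delete): buf='PXU' cursor=3
After op 6 (select(0,1) replace("TKX")): buf='TKXXU' cursor=3
After op 7 (end): buf='TKXXU' cursor=5
After op 8 (end): buf='TKXXU' cursor=5
After op 9 (left): buf='TKXXU' cursor=4

Answer: TKXXU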